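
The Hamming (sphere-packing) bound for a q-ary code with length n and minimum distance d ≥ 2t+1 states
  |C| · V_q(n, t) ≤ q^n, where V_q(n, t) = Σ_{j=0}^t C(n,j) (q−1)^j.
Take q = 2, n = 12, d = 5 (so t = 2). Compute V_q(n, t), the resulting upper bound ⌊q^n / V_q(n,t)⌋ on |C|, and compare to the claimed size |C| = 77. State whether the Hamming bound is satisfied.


V_q(n, t) = 79, q^n = 4096, Hamming bound = 51, |C| = 77 > bound (violated).

Step 1: Compute V_q(n, t) = Σ_{j=0}^2 C(n, j) (q−1)^j.
  j = 0: C(12,0)·(1)^0 = 1·1 = 1.
  j = 1: C(12,1)·(1)^1 = 12·1 = 12.
  j = 2: C(12,2)·(1)^2 = 66·1 = 66.
  V_q(n, t) = 1 + 12 + 66 = 79.
Step 2: q^n = 2^12 = 4096.
Step 3: Hamming bound ⌊q^n / V_q(n,t)⌋ = ⌊4096/79⌋ = 51.
Step 4: Compare |C| = 77 to 51: violated.
The claimed |C| lies above the Hamming bound, so no 2-ary code of length 12 with d ≥ 5 can have 77 codewords.


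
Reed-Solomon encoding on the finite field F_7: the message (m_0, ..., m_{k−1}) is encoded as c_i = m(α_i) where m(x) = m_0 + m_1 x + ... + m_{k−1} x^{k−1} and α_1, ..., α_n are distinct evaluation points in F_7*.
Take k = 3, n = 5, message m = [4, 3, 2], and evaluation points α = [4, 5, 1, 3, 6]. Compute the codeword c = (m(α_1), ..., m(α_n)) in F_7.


c = [6, 6, 2, 3, 3]

Message polynomial: m(x) = 4 + 3·x + 2·x^2 (mod 7).
For each evaluation point α_i, compute m(α_i) mod 7:
  α_1 = 4: Horner steps 2 → 4 → 6, so m(4) = 6.
  α_2 = 5: Horner steps 2 → 6 → 6, so m(5) = 6.
  α_3 = 1: Horner steps 2 → 5 → 2, so m(1) = 2.
  α_4 = 3: Horner steps 2 → 2 → 3, so m(3) = 3.
  α_5 = 6: Horner steps 2 → 1 → 3, so m(6) = 3.
Codeword c = [6, 6, 2, 3, 3] ∈ F_7^5.


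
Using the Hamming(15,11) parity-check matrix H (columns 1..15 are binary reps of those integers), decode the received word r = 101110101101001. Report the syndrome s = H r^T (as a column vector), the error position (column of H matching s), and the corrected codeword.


s = (0, 1, 0, 0)^T, error position = 4, corrected codeword c = 101010101101001

Compute s = H r^T mod 2 one row at a time:
  s_1 = 0 + 1 + 1 + 0 + 1 + 0 + 0 + 1 = 4 ≡ 0 (mod 2).
  s_2 = 1 + 1 + 0 + 1 + 1 + 0 + 0 + 1 = 5 ≡ 1 (mod 2).
  s_3 = 0 + 1 + 0 + 1 + 1 + 0 + 0 + 1 = 4 ≡ 0 (mod 2).
  s_4 = 1 + 1 + 1 + 1 + 1 + 0 + 0 + 1 = 6 ≡ 0 (mod 2).
s = (0, 1, 0, 0)^T — this equals column 4 of H (binary 0100), so error is at position 4.
Correct: flip bit 4 of r = 101110101101001 to get c = 101010101101001.


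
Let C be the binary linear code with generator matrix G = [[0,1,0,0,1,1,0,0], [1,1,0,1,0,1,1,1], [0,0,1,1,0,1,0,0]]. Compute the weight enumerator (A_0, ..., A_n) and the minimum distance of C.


Weight distribution: A_0 = 1, A_3 = 2, A_4 = 1, A_5 = 2, A_6 = 2. Minimum distance d = 3.

Enumerate all 2^3 = 8 messages m ∈ F_2^3.
For each, compute codeword c = mG in F_2^8, then tally its weight.
  m = 000 → c = 00000000, weight = 0.
  m = 100 → c = 01001100, weight = 3.
  m = 010 → c = 11010111, weight = 6.
  m = 110 → c = 10011011, weight = 5.
  m = 001 → c = 00110100, weight = 3.
  m = 101 → c = 01111000, weight = 4.
  m = 011 → c = 11100011, weight = 5.
  m = 111 → c = 10101111, weight = 6.
Tally weights:
  weight 0: 1 codewords.
  weight 3: 2 codewords.
  weight 4: 1 codewords.
  weight 5: 2 codewords.
  weight 6: 2 codewords.
Minimum distance d = smallest w > 0 with A_w > 0 = 3.
Sanity: Σ A_w = 8 = 2^3 = 8 ✓.


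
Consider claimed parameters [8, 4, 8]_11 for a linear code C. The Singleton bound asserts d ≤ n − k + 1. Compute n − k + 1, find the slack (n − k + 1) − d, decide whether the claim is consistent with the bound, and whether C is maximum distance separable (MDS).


Singleton RHS = n − k + 1 = 5, slack = -3, bound violated (no such code; not MDS).

Singleton bound: d ≤ n − k + 1.
Here n = 8, k = 4, so n − k + 1 = 5.
Given d = 8, check d ≤ 5: NO.
Slack = (n − k + 1) − d = -3.
The slack is negative: d = 8 exceeds n − k + 1 = 5 by 3, so the Singleton bound is violated and no linear [8, 4, 8]_11 code can exist. In particular it is not MDS (MDS requires d = n − k + 1 exactly).
Description: the claimed parameters are [8, 4, 8]_11; such a code would be impossible (violates the Singleton bound).


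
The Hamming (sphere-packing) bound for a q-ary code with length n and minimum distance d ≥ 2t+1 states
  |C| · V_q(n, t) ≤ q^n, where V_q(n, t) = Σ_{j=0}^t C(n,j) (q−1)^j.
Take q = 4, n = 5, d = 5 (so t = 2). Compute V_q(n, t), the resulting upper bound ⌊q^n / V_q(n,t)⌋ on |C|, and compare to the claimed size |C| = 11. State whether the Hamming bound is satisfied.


V_q(n, t) = 106, q^n = 1024, Hamming bound = 9, |C| = 11 > bound (violated).

Step 1: Compute V_q(n, t) = Σ_{j=0}^2 C(n, j) (q−1)^j.
  j = 0: C(5,0)·(3)^0 = 1·1 = 1.
  j = 1: C(5,1)·(3)^1 = 5·3 = 15.
  j = 2: C(5,2)·(3)^2 = 10·9 = 90.
  V_q(n, t) = 1 + 15 + 90 = 106.
Step 2: q^n = 4^5 = 1024.
Step 3: Hamming bound ⌊q^n / V_q(n,t)⌋ = ⌊1024/106⌋ = 9.
Step 4: Compare |C| = 11 to 9: violated.
The claimed |C| lies above the Hamming bound, so no 4-ary code of length 5 with d ≥ 5 can have 11 codewords.


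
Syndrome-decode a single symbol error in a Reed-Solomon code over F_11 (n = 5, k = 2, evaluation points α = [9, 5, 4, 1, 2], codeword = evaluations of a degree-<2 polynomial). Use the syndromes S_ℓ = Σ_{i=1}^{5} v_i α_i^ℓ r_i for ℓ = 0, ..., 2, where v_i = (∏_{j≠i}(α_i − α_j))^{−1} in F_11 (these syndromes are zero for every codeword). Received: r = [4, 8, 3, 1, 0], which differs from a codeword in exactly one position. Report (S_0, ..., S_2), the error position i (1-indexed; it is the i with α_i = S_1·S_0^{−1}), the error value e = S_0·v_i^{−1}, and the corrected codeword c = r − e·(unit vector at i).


S = (2, 8, 10), error at position 3, error magnitude e = 5, c = [4, 8, 9, 1, 0].

Step 1: column multipliers v_i = (∏_{j≠i}(α_i − α_j))^{−1} mod 11.
  i = 1 (α = 9): (9−5)(9−4)(9−1)(9−2) = 4·5·8·7 = 1120 ≡ 9, so v_1 = 9^{−1} = 5 (mod 11).
  i = 2 (α = 5): (5−9)(5−4)(5−1)(5−2) = (−4)·1·4·3 = −48 ≡ 7, so v_2 = 7^{−1} = 8 (mod 11).
  i = 3 (α = 4): (4−9)(4−5)(4−1)(4−2) = (−5)·(−1)·3·2 = 30 ≡ 8, so v_3 = 8^{−1} = 7 (mod 11).
  i = 4 (α = 1): (1−9)(1−5)(1−4)(1−2) = (−8)·(−4)·(−3)·(−1) = 96 ≡ 8, so v_4 = 8^{−1} = 7 (mod 11).
  i = 5 (α = 2): (2−9)(2−5)(2−4)(2−1) = (−7)·(−3)·(−2)·1 = −42 ≡ 2, so v_5 = 2^{−1} = 6 (mod 11).
  v = [5, 8, 7, 7, 6].
Step 2: syndromes of r = [4, 8, 3, 1, 0] (all sums mod 11).
  S_0 = Σ v_i r_i = 5·4 + 8·8 + 7·3 + 7·1 + 6·0 = 112 ≡ 2.
  S_1 = Σ v_i α_i r_i = 5·9·4 + 8·5·8 + 7·4·3 + 7·1·1 + 6·2·0 = 591 ≡ 8.
  α_i^2 mod 11 = [4, 3, 5, 1, 4].
  S_2 = Σ v_i α_i^2 r_i = 5·4·4 + 8·3·8 + 7·5·3 + 7·1·1 + 6·4·0 = 384 ≡ 10.
  S = (2, 8, 10) ≠ 0, so r is not a codeword (an error is present).
Step 3: locate the error. For a single error e at position i, S_ℓ = v_i·e·α_i^ℓ, so α_err = S_1/S_0.
  S_0^{−1} = 2^{−1} = 6 (mod 11), so α_err = 8·6 = 48 ≡ 4 = α_3. Error position i = 3.
  Consistency check: S_2/S_1 = 10·7 = 70 ≡ 4 = α_err ✓ (single-error assumption holds).
Step 4: error magnitude e = S_0/v_3 = S_0·∏_{j≠3}(α_3 − α_j) = 2·8 = 16 ≡ 5 (mod 11).
Step 5: correct position 3: c_3 = r_3 − e = 3 − 5 ≡ 9 (mod 11). Hence c = [4, 8, 9, 1, 0].
  Check: interpolating c through the α_i gives m(x) = 2 + 10·x (degree < 2) with m(α_i) = c_i for every i, so c is indeed a codeword.


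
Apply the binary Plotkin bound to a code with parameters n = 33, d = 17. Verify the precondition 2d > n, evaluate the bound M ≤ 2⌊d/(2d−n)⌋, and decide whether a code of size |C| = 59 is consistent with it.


Plotkin bound M ≤ 34; given |C| = 59 > bound (violated).

Check applicability: 2d = 34, n = 33.
2d − n = 1 > 0, so Plotkin applies.
Compute d/(2d−n) = 17/1 ≈ 17.0000.
⌊d/(2d−n)⌋ = 17.
Plotkin bound: M ≤ 2·17 = 34.
Given |C| = 59, check: VIOLATED.
This |C| is above the Plotkin bound, so no binary code with n = 33, d = 17 and 59 codewords exists.


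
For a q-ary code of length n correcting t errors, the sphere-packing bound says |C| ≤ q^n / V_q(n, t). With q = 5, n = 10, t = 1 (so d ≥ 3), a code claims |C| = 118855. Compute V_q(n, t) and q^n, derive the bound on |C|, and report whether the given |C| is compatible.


V_q(n, t) = 41, q^n = 9765625, Hamming bound = 238185, |C| = 118855 ≤ bound (satisfied).

Step 1: Compute V_q(n, t) = Σ_{j=0}^1 C(n, j) (q−1)^j.
  j = 0: C(10,0)·(4)^0 = 1·1 = 1.
  j = 1: C(10,1)·(4)^1 = 10·4 = 40.
  V_q(n, t) = 1 + 40 = 41.
Step 2: q^n = 5^10 = 9765625.
Step 3: Hamming bound ⌊q^n / V_q(n,t)⌋ = ⌊9765625/41⌋ = 238185.
Step 4: Compare |C| = 118855 to 238185: satisfied.
The claimed |C| lies below the Hamming bound.


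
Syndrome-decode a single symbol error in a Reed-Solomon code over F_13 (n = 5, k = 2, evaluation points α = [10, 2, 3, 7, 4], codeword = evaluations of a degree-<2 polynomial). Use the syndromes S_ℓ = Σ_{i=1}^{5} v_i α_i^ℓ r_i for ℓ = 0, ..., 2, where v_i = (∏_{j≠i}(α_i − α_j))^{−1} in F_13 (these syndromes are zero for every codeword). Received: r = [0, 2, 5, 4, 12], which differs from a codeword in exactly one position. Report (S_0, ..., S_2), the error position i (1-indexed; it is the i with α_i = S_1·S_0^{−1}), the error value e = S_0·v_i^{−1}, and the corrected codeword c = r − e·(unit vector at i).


S = (3, 12, 9), error at position 5, error magnitude e = 4, c = [0, 2, 5, 4, 8].

Step 1: column multipliers v_i = (∏_{j≠i}(α_i − α_j))^{−1} mod 13.
  i = 1 (α = 10): (10−2)(10−3)(10−7)(10−4) = 8·7·3·6 = 1008 ≡ 7, so v_1 = 7^{−1} = 2 (mod 13).
  i = 2 (α = 2): (2−10)(2−3)(2−7)(2−4) = (−8)·(−1)·(−5)·(−2) = 80 ≡ 2, so v_2 = 2^{−1} = 7 (mod 13).
  i = 3 (α = 3): (3−10)(3−2)(3−7)(3−4) = (−7)·1·(−4)·(−1) = −28 ≡ 11, so v_3 = 11^{−1} = 6 (mod 13).
  i = 4 (α = 7): (7−10)(7−2)(7−3)(7−4) = (−3)·5·4·3 = −180 ≡ 2, so v_4 = 2^{−1} = 7 (mod 13).
  i = 5 (α = 4): (4−10)(4−2)(4−3)(4−7) = (−6)·2·1·(−3) = 36 ≡ 10, so v_5 = 10^{−1} = 4 (mod 13).
  v = [2, 7, 6, 7, 4].
Step 2: syndromes of r = [0, 2, 5, 4, 12] (all sums mod 13).
  S_0 = Σ v_i r_i = 2·0 + 7·2 + 6·5 + 7·4 + 4·12 = 120 ≡ 3.
  S_1 = Σ v_i α_i r_i = 2·10·0 + 7·2·2 + 6·3·5 + 7·7·4 + 4·4·12 = 506 ≡ 12.
  α_i^2 mod 13 = [9, 4, 9, 10, 3].
  S_2 = Σ v_i α_i^2 r_i = 2·9·0 + 7·4·2 + 6·9·5 + 7·10·4 + 4·3·12 = 750 ≡ 9.
  S = (3, 12, 9) ≠ 0, so r is not a codeword (an error is present).
Step 3: locate the error. For a single error e at position i, S_ℓ = v_i·e·α_i^ℓ, so α_err = S_1/S_0.
  S_0^{−1} = 3^{−1} = 9 (mod 13), so α_err = 12·9 = 108 ≡ 4 = α_5. Error position i = 5.
  Consistency check: S_2/S_1 = 9·12 = 108 ≡ 4 = α_err ✓ (single-error assumption holds).
Step 4: error magnitude e = S_0/v_5 = S_0·∏_{j≠5}(α_5 − α_j) = 3·10 = 30 ≡ 4 (mod 13).
Step 5: correct position 5: c_5 = r_5 − e = 12 − 4 ≡ 8 (mod 13). Hence c = [0, 2, 5, 4, 8].
  Check: interpolating c through the α_i gives m(x) = 9 + 3·x (degree < 2) with m(α_i) = c_i for every i, so c is indeed a codeword.


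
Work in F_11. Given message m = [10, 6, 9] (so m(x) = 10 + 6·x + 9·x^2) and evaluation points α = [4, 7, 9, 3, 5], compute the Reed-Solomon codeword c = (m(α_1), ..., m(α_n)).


c = [2, 9, 1, 10, 1]

Message polynomial: m(x) = 10 + 6·x + 9·x^2 (mod 11).
For each evaluation point α_i, compute m(α_i) mod 11:
  α_1 = 4: Horner steps 9 → 9 → 2, so m(4) = 2.
  α_2 = 7: Horner steps 9 → 3 → 9, so m(7) = 9.
  α_3 = 9: Horner steps 9 → 10 → 1, so m(9) = 1.
  α_4 = 3: Horner steps 9 → 0 → 10, so m(3) = 10.
  α_5 = 5: Horner steps 9 → 7 → 1, so m(5) = 1.
Codeword c = [2, 9, 1, 10, 1] ∈ F_11^5.


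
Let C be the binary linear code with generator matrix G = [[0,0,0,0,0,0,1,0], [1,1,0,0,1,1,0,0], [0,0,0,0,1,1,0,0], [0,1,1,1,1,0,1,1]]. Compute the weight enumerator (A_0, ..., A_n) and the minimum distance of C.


Weight distribution: A_0 = 1, A_1 = 1, A_2 = 2, A_3 = 2, A_4 = 1, A_5 = 5, A_6 = 4. Minimum distance d = 1.

Enumerate all 2^4 = 16 messages m ∈ F_2^4.
For each, compute codeword c = mG in F_2^8, then tally its weight.
  m = 0000 → c = 00000000, weight = 0.
  m = 1000 → c = 00000010, weight = 1.
  m = 0100 → c = 11001100, weight = 4.
  m = 1100 → c = 11001110, weight = 5.
  m = 0010 → c = 00001100, weight = 2.
  m = 1010 → c = 00001110, weight = 3.
  m = 0110 → c = 11000000, weight = 2.
  m = 1110 → c = 11000010, weight = 3.
  m = 0001 → c = 01111011, weight = 6.
  m = 1001 → c = 01111001, weight = 5.
  m = 0101 → c = 10110111, weight = 6.
  m = 1101 → c = 10110101, weight = 5.
  m = 0011 → c = 01110111, weight = 6.
  m = 1011 → c = 01110101, weight = 5.
  m = 0111 → c = 10111011, weight = 6.
  m = 1111 → c = 10111001, weight = 5.
Tally weights:
  weight 0: 1 codewords.
  weight 1: 1 codewords.
  weight 2: 2 codewords.
  weight 3: 2 codewords.
  weight 4: 1 codewords.
  weight 5: 5 codewords.
  weight 6: 4 codewords.
Minimum distance d = smallest w > 0 with A_w > 0 = 1.
Sanity: Σ A_w = 16 = 2^4 = 16 ✓.


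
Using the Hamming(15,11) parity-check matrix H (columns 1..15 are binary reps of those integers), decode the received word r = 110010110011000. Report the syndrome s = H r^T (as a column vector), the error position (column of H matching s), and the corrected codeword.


s = (1, 1, 1, 0)^T, error position = 14, corrected codeword c = 110010110011010

Compute s = H r^T mod 2 one row at a time:
  s_1 = 1 + 0 + 0 + 1 + 1 + 0 + 0 + 0 = 3 ≡ 1 (mod 2).
  s_2 = 0 + 1 + 0 + 1 + 1 + 0 + 0 + 0 = 3 ≡ 1 (mod 2).
  s_3 = 1 + 0 + 0 + 1 + 0 + 1 + 0 + 0 = 3 ≡ 1 (mod 2).
  s_4 = 1 + 0 + 1 + 1 + 0 + 1 + 0 + 0 = 4 ≡ 0 (mod 2).
s = (1, 1, 1, 0)^T — this equals column 14 of H (binary 1110), so error is at position 14.
Correct: flip bit 14 of r = 110010110011000 to get c = 110010110011010.


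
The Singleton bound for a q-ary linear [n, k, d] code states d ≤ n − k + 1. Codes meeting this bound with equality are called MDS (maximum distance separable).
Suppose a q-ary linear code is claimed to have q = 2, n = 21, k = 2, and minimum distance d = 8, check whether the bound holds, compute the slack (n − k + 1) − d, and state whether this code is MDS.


Singleton RHS = n − k + 1 = 20, slack = 12, bound satisfied, not MDS.

Singleton bound: d ≤ n − k + 1.
Here n = 21, k = 2, so n − k + 1 = 20.
Given d = 8, check d ≤ 20: YES.
Slack = (n − k + 1) − d = 12.
The code is NOT MDS (slack = 12 > 0).
Description: the claimed parameters are [21, 2, 8]_2; such a code would be non-MDS.


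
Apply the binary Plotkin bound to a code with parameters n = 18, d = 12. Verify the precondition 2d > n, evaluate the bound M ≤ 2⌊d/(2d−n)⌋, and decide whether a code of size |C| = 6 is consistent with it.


Plotkin bound M ≤ 4; given |C| = 6 > bound (violated).

Check applicability: 2d = 24, n = 18.
2d − n = 6 > 0, so Plotkin applies.
Compute d/(2d−n) = 12/6 ≈ 2.0000.
⌊d/(2d−n)⌋ = 2.
Plotkin bound: M ≤ 2·2 = 4.
Given |C| = 6, check: VIOLATED.
This |C| is above the Plotkin bound, so no binary code with n = 18, d = 12 and 6 codewords exists.


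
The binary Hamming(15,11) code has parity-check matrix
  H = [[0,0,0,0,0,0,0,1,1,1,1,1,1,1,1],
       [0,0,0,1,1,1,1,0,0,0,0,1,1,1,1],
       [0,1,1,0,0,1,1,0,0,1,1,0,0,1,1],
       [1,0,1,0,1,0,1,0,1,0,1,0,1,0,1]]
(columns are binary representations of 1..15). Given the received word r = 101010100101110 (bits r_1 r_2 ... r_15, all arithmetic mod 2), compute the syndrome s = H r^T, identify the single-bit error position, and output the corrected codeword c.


s = (0, 1, 0, 1)^T, error position = 5, corrected codeword c = 101000100101110

Compute s = H r^T mod 2 one row at a time:
  s_1 = 0 + 0 + 1 + 0 + 1 + 1 + 1 + 0 = 4 ≡ 0 (mod 2).
  s_2 = 0 + 1 + 0 + 1 + 1 + 1 + 1 + 0 = 5 ≡ 1 (mod 2).
  s_3 = 0 + 1 + 0 + 1 + 1 + 0 + 1 + 0 = 4 ≡ 0 (mod 2).
  s_4 = 1 + 1 + 1 + 1 + 0 + 0 + 1 + 0 = 5 ≡ 1 (mod 2).
s = (0, 1, 0, 1)^T — this equals column 5 of H (binary 0101), so error is at position 5.
Correct: flip bit 5 of r = 101010100101110 to get c = 101000100101110.


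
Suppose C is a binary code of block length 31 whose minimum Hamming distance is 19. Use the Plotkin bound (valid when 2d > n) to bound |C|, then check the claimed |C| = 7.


Plotkin bound M ≤ 4; given |C| = 7 > bound (violated).

Check applicability: 2d = 38, n = 31.
2d − n = 7 > 0, so Plotkin applies.
Compute d/(2d−n) = 19/7 ≈ 2.7143.
⌊d/(2d−n)⌋ = 2.
Plotkin bound: M ≤ 2·2 = 4.
Given |C| = 7, check: VIOLATED.
This |C| is above the Plotkin bound, so no binary code with n = 31, d = 19 and 7 codewords exists.


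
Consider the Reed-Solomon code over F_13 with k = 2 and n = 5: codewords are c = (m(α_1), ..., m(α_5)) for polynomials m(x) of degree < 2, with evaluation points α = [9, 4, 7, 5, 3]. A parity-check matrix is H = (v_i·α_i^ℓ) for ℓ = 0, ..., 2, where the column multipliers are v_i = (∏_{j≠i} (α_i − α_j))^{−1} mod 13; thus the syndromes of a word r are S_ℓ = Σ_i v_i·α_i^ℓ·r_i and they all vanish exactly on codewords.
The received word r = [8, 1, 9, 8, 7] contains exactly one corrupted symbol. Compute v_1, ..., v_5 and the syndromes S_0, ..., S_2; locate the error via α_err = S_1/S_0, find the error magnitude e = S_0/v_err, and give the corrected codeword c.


S = (4, 10, 12), error at position 1, error magnitude e = 11, c = [10, 1, 9, 8, 7].

Step 1: column multipliers v_i = (∏_{j≠i}(α_i − α_j))^{−1} mod 13.
  i = 1 (α = 9): (9−4)(9−7)(9−5)(9−3) = 5·2·4·6 = 240 ≡ 6, so v_1 = 6^{−1} = 11 (mod 13).
  i = 2 (α = 4): (4−9)(4−7)(4−5)(4−3) = (−5)·(−3)·(−1)·1 = −15 ≡ 11, so v_2 = 11^{−1} = 6 (mod 13).
  i = 3 (α = 7): (7−9)(7−4)(7−5)(7−3) = (−2)·3·2·4 = −48 ≡ 4, so v_3 = 4^{−1} = 10 (mod 13).
  i = 4 (α = 5): (5−9)(5−4)(5−7)(5−3) = (−4)·1·(−2)·2 = 16 ≡ 3, so v_4 = 3^{−1} = 9 (mod 13).
  i = 5 (α = 3): (3−9)(3−4)(3−7)(3−5) = (−6)·(−1)·(−4)·(−2) = 48 ≡ 9, so v_5 = 9^{−1} = 3 (mod 13).
  v = [11, 6, 10, 9, 3].
Step 2: syndromes of r = [8, 1, 9, 8, 7] (all sums mod 13).
  S_0 = Σ v_i r_i = 11·8 + 6·1 + 10·9 + 9·8 + 3·7 = 277 ≡ 4.
  S_1 = Σ v_i α_i r_i = 11·9·8 + 6·4·1 + 10·7·9 + 9·5·8 + 3·3·7 = 1869 ≡ 10.
  α_i^2 mod 13 = [3, 3, 10, 12, 9].
  S_2 = Σ v_i α_i^2 r_i = 11·3·8 + 6·3·1 + 10·10·9 + 9·12·8 + 3·9·7 = 2235 ≡ 12.
  S = (4, 10, 12) ≠ 0, so r is not a codeword (an error is present).
Step 3: locate the error. For a single error e at position i, S_ℓ = v_i·e·α_i^ℓ, so α_err = S_1/S_0.
  S_0^{−1} = 4^{−1} = 10 (mod 13), so α_err = 10·10 = 100 ≡ 9 = α_1. Error position i = 1.
  Consistency check: S_2/S_1 = 12·4 = 48 ≡ 9 = α_err ✓ (single-error assumption holds).
Step 4: error magnitude e = S_0/v_1 = S_0·∏_{j≠1}(α_1 − α_j) = 4·6 = 24 ≡ 11 (mod 13).
Step 5: correct position 1: c_1 = r_1 − e = 8 − 11 ≡ 10 (mod 13). Hence c = [10, 1, 9, 8, 7].
  Check: interpolating c through the α_i gives m(x) = 12 + 7·x (degree < 2) with m(α_i) = c_i for every i, so c is indeed a codeword.


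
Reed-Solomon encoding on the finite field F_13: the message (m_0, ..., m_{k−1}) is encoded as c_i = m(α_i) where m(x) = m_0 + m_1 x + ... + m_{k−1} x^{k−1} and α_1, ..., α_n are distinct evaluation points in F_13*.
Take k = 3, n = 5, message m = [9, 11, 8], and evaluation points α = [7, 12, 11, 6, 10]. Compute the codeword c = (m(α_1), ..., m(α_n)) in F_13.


c = [10, 6, 6, 12, 9]

Message polynomial: m(x) = 9 + 11·x + 8·x^2 (mod 13).
For each evaluation point α_i, compute m(α_i) mod 13:
  α_1 = 7: Horner steps 8 → 2 → 10, so m(7) = 10.
  α_2 = 12: Horner steps 8 → 3 → 6, so m(12) = 6.
  α_3 = 11: Horner steps 8 → 8 → 6, so m(11) = 6.
  α_4 = 6: Horner steps 8 → 7 → 12, so m(6) = 12.
  α_5 = 10: Horner steps 8 → 0 → 9, so m(10) = 9.
Codeword c = [10, 6, 6, 12, 9] ∈ F_13^5.


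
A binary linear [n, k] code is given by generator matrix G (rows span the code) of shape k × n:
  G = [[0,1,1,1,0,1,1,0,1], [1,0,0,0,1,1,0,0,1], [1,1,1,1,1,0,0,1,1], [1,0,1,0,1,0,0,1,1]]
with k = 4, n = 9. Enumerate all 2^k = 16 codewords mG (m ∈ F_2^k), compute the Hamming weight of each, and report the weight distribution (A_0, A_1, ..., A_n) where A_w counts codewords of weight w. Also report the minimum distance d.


Weight distribution: A_0 = 1, A_2 = 1, A_3 = 2, A_4 = 3, A_5 = 4, A_6 = 3, A_7 = 2. Minimum distance d = 2.

Enumerate all 2^4 = 16 messages m ∈ F_2^4.
For each, compute codeword c = mG in F_2^9, then tally its weight.
  m = 0000 → c = 000000000, weight = 0.
  m = 1000 → c = 011101101, weight = 6.
  m = 0100 → c = 100011001, weight = 4.
  m = 1100 → c = 111110100, weight = 6.
  m = 0010 → c = 111110011, weight = 7.
  m = 1010 → c = 100011110, weight = 5.
  m = 0110 → c = 011101010, weight = 5.
  m = 1110 → c = 000000111, weight = 3.
  m = 0001 → c = 101010011, weight = 5.
  m = 1001 → c = 110111110, weight = 7.
  m = 0101 → c = 001001010, weight = 3.
  m = 1101 → c = 010100111, weight = 5.
  m = 0011 → c = 010100000, weight = 2.
  m = 1011 → c = 001001101, weight = 4.
  m = 0111 → c = 110111001, weight = 6.
  m = 1111 → c = 101010100, weight = 4.
Tally weights:
  weight 0: 1 codewords.
  weight 2: 1 codewords.
  weight 3: 2 codewords.
  weight 4: 3 codewords.
  weight 5: 4 codewords.
  weight 6: 3 codewords.
  weight 7: 2 codewords.
Minimum distance d = smallest w > 0 with A_w > 0 = 2.
Sanity: Σ A_w = 16 = 2^4 = 16 ✓.


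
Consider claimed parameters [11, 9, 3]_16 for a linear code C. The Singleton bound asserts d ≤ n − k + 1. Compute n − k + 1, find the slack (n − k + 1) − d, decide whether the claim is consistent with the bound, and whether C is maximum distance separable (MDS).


Singleton RHS = n − k + 1 = 3, slack = 0, bound satisfied, MDS.

Singleton bound: d ≤ n − k + 1.
Here n = 11, k = 9, so n − k + 1 = 3.
Given d = 3, check d ≤ 3: YES.
Slack = (n − k + 1) − d = 0.
The code is MDS (slack = 0).
Description: the claimed parameters are [11, 9, 3]_16; such a code would be MDS (meets Singleton bound).


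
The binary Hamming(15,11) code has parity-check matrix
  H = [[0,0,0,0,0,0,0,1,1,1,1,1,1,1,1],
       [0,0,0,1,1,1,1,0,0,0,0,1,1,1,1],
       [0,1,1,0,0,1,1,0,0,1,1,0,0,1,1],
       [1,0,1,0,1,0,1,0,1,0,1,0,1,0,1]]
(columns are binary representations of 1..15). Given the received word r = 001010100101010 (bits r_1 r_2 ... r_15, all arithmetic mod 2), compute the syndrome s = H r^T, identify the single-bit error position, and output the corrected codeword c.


s = (1, 0, 0, 1)^T, error position = 9, corrected codeword c = 001010101101010

Compute s = H r^T mod 2 one row at a time:
  s_1 = 0 + 0 + 1 + 0 + 1 + 0 + 1 + 0 = 3 ≡ 1 (mod 2).
  s_2 = 0 + 1 + 0 + 1 + 1 + 0 + 1 + 0 = 4 ≡ 0 (mod 2).
  s_3 = 0 + 1 + 0 + 1 + 1 + 0 + 1 + 0 = 4 ≡ 0 (mod 2).
  s_4 = 0 + 1 + 1 + 1 + 0 + 0 + 0 + 0 = 3 ≡ 1 (mod 2).
s = (1, 0, 0, 1)^T — this equals column 9 of H (binary 1001), so error is at position 9.
Correct: flip bit 9 of r = 001010100101010 to get c = 001010101101010.


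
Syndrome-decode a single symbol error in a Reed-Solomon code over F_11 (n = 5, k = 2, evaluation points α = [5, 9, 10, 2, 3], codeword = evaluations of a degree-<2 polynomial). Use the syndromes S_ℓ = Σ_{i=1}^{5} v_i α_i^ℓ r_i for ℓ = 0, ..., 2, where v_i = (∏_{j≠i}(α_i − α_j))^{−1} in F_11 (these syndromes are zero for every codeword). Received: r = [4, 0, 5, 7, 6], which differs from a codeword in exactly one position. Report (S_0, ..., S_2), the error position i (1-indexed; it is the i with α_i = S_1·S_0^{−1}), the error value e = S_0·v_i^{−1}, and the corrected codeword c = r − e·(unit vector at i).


S = (10, 1, 10), error at position 3, error magnitude e = 6, c = [4, 0, 10, 7, 6].

Step 1: column multipliers v_i = (∏_{j≠i}(α_i − α_j))^{−1} mod 11.
  i = 1 (α = 5): (5−9)(5−10)(5−2)(5−3) = (−4)·(−5)·3·2 = 120 ≡ 10, so v_1 = 10^{−1} = 10 (mod 11).
  i = 2 (α = 9): (9−5)(9−10)(9−2)(9−3) = 4·(−1)·7·6 = −168 ≡ 8, so v_2 = 8^{−1} = 7 (mod 11).
  i = 3 (α = 10): (10−5)(10−9)(10−2)(10−3) = 5·1·8·7 = 280 ≡ 5, so v_3 = 5^{−1} = 9 (mod 11).
  i = 4 (α = 2): (2−5)(2−9)(2−10)(2−3) = (−3)·(−7)·(−8)·(−1) = 168 ≡ 3, so v_4 = 3^{−1} = 4 (mod 11).
  i = 5 (α = 3): (3−5)(3−9)(3−10)(3−2) = (−2)·(−6)·(−7)·1 = −84 ≡ 4, so v_5 = 4^{−1} = 3 (mod 11).
  v = [10, 7, 9, 4, 3].
Step 2: syndromes of r = [4, 0, 5, 7, 6] (all sums mod 11).
  S_0 = Σ v_i r_i = 10·4 + 7·0 + 9·5 + 4·7 + 3·6 = 131 ≡ 10.
  S_1 = Σ v_i α_i r_i = 10·5·4 + 7·9·0 + 9·10·5 + 4·2·7 + 3·3·6 = 760 ≡ 1.
  α_i^2 mod 11 = [3, 4, 1, 4, 9].
  S_2 = Σ v_i α_i^2 r_i = 10·3·4 + 7·4·0 + 9·1·5 + 4·4·7 + 3·9·6 = 439 ≡ 10.
  S = (10, 1, 10) ≠ 0, so r is not a codeword (an error is present).
Step 3: locate the error. For a single error e at position i, S_ℓ = v_i·e·α_i^ℓ, so α_err = S_1/S_0.
  S_0^{−1} = 10^{−1} = 10 (mod 11), so α_err = 1·10 = 10 ≡ 10 = α_3. Error position i = 3.
  Consistency check: S_2/S_1 = 10·1 = 10 ≡ 10 = α_err ✓ (single-error assumption holds).
Step 4: error magnitude e = S_0/v_3 = S_0·∏_{j≠3}(α_3 − α_j) = 10·5 = 50 ≡ 6 (mod 11).
Step 5: correct position 3: c_3 = r_3 − e = 5 − 6 ≡ 10 (mod 11). Hence c = [4, 0, 10, 7, 6].
  Check: interpolating c through the α_i gives m(x) = 9 + 10·x (degree < 2) with m(α_i) = c_i for every i, so c is indeed a codeword.


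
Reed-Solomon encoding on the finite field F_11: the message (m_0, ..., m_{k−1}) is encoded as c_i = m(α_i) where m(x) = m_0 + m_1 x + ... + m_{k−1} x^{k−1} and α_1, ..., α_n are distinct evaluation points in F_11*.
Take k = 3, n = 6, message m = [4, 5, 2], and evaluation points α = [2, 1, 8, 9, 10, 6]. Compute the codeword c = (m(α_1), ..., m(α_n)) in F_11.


c = [0, 0, 7, 2, 1, 7]

Message polynomial: m(x) = 4 + 5·x + 2·x^2 (mod 11).
For each evaluation point α_i, compute m(α_i) mod 11:
  α_1 = 2: Horner steps 2 → 9 → 0, so m(2) = 0.
  α_2 = 1: Horner steps 2 → 7 → 0, so m(1) = 0.
  α_3 = 8: Horner steps 2 → 10 → 7, so m(8) = 7.
  α_4 = 9: Horner steps 2 → 1 → 2, so m(9) = 2.
  α_5 = 10: Horner steps 2 → 3 → 1, so m(10) = 1.
  α_6 = 6: Horner steps 2 → 6 → 7, so m(6) = 7.
Codeword c = [0, 0, 7, 2, 1, 7] ∈ F_11^6.


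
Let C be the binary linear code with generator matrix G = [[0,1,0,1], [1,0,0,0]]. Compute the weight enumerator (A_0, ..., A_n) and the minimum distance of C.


Weight distribution: A_0 = 1, A_1 = 1, A_2 = 1, A_3 = 1. Minimum distance d = 1.

Enumerate all 2^2 = 4 messages m ∈ F_2^2.
For each, compute codeword c = mG in F_2^4, then tally its weight.
  m = 00 → c = 0000, weight = 0.
  m = 10 → c = 0101, weight = 2.
  m = 01 → c = 1000, weight = 1.
  m = 11 → c = 1101, weight = 3.
Tally weights:
  weight 0: 1 codewords.
  weight 1: 1 codewords.
  weight 2: 1 codewords.
  weight 3: 1 codewords.
Minimum distance d = smallest w > 0 with A_w > 0 = 1.
Sanity: Σ A_w = 4 = 2^2 = 4 ✓.


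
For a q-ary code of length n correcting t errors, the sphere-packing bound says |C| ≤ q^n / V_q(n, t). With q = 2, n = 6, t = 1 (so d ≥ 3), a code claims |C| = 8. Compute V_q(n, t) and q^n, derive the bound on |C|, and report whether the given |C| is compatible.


V_q(n, t) = 7, q^n = 64, Hamming bound = 9, |C| = 8 ≤ bound (satisfied).

Step 1: Compute V_q(n, t) = Σ_{j=0}^1 C(n, j) (q−1)^j.
  j = 0: C(6,0)·(1)^0 = 1·1 = 1.
  j = 1: C(6,1)·(1)^1 = 6·1 = 6.
  V_q(n, t) = 1 + 6 = 7.
Step 2: q^n = 2^6 = 64.
Step 3: Hamming bound ⌊q^n / V_q(n,t)⌋ = ⌊64/7⌋ = 9.
Step 4: Compare |C| = 8 to 9: satisfied.
The claimed |C| lies below the Hamming bound.


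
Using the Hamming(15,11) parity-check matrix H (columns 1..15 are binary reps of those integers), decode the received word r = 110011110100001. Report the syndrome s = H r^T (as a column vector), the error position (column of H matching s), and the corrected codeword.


s = (1, 0, 1, 0)^T, error position = 10, corrected codeword c = 110011110000001

Compute s = H r^T mod 2 one row at a time:
  s_1 = 1 + 0 + 1 + 0 + 0 + 0 + 0 + 1 = 3 ≡ 1 (mod 2).
  s_2 = 0 + 1 + 1 + 1 + 0 + 0 + 0 + 1 = 4 ≡ 0 (mod 2).
  s_3 = 1 + 0 + 1 + 1 + 1 + 0 + 0 + 1 = 5 ≡ 1 (mod 2).
  s_4 = 1 + 0 + 1 + 1 + 0 + 0 + 0 + 1 = 4 ≡ 0 (mod 2).
s = (1, 0, 1, 0)^T — this equals column 10 of H (binary 1010), so error is at position 10.
Correct: flip bit 10 of r = 110011110100001 to get c = 110011110000001.


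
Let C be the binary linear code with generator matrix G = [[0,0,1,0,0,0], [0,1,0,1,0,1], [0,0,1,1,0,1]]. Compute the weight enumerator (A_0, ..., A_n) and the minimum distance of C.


Weight distribution: A_0 = 1, A_1 = 2, A_2 = 2, A_3 = 2, A_4 = 1. Minimum distance d = 1.

Enumerate all 2^3 = 8 messages m ∈ F_2^3.
For each, compute codeword c = mG in F_2^6, then tally its weight.
  m = 000 → c = 000000, weight = 0.
  m = 100 → c = 001000, weight = 1.
  m = 010 → c = 010101, weight = 3.
  m = 110 → c = 011101, weight = 4.
  m = 001 → c = 001101, weight = 3.
  m = 101 → c = 000101, weight = 2.
  m = 011 → c = 011000, weight = 2.
  m = 111 → c = 010000, weight = 1.
Tally weights:
  weight 0: 1 codewords.
  weight 1: 2 codewords.
  weight 2: 2 codewords.
  weight 3: 2 codewords.
  weight 4: 1 codewords.
Minimum distance d = smallest w > 0 with A_w > 0 = 1.
Sanity: Σ A_w = 8 = 2^3 = 8 ✓.


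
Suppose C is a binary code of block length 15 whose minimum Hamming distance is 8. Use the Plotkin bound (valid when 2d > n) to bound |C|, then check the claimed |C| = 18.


Plotkin bound M ≤ 16; given |C| = 18 > bound (violated).

Check applicability: 2d = 16, n = 15.
2d − n = 1 > 0, so Plotkin applies.
Compute d/(2d−n) = 8/1 ≈ 8.0000.
⌊d/(2d−n)⌋ = 8.
Plotkin bound: M ≤ 2·8 = 16.
Given |C| = 18, check: VIOLATED.
This |C| is above the Plotkin bound, so no binary code with n = 15, d = 8 and 18 codewords exists.


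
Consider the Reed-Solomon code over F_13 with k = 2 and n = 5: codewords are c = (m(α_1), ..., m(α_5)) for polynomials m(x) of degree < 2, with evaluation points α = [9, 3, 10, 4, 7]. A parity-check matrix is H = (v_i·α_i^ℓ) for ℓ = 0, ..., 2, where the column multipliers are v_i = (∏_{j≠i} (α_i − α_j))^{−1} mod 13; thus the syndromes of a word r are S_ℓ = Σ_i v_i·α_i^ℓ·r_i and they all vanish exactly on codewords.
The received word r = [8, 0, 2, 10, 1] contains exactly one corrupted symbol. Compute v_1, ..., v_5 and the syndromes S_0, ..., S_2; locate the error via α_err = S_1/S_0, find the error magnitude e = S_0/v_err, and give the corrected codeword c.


S = (4, 1, 10), error at position 3, error magnitude e = 10, c = [8, 0, 5, 10, 1].

Step 1: column multipliers v_i = (∏_{j≠i}(α_i − α_j))^{−1} mod 13.
  i = 1 (α = 9): (9−3)(9−10)(9−4)(9−7) = 6·(−1)·5·2 = −60 ≡ 5, so v_1 = 5^{−1} = 8 (mod 13).
  i = 2 (α = 3): (3−9)(3−10)(3−4)(3−7) = (−6)·(−7)·(−1)·(−4) = 168 ≡ 12, so v_2 = 12^{−1} = 12 (mod 13).
  i = 3 (α = 10): (10−9)(10−3)(10−4)(10−7) = 1·7·6·3 = 126 ≡ 9, so v_3 = 9^{−1} = 3 (mod 13).
  i = 4 (α = 4): (4−9)(4−3)(4−10)(4−7) = (−5)·1·(−6)·(−3) = −90 ≡ 1, so v_4 = 1^{−1} = 1 (mod 13).
  i = 5 (α = 7): (7−9)(7−3)(7−10)(7−4) = (−2)·4·(−3)·3 = 72 ≡ 7, so v_5 = 7^{−1} = 2 (mod 13).
  v = [8, 12, 3, 1, 2].
Step 2: syndromes of r = [8, 0, 2, 10, 1] (all sums mod 13).
  S_0 = Σ v_i r_i = 8·8 + 12·0 + 3·2 + 1·10 + 2·1 = 82 ≡ 4.
  S_1 = Σ v_i α_i r_i = 8·9·8 + 12·3·0 + 3·10·2 + 1·4·10 + 2·7·1 = 690 ≡ 1.
  α_i^2 mod 13 = [3, 9, 9, 3, 10].
  S_2 = Σ v_i α_i^2 r_i = 8·3·8 + 12·9·0 + 3·9·2 + 1·3·10 + 2·10·1 = 296 ≡ 10.
  S = (4, 1, 10) ≠ 0, so r is not a codeword (an error is present).
Step 3: locate the error. For a single error e at position i, S_ℓ = v_i·e·α_i^ℓ, so α_err = S_1/S_0.
  S_0^{−1} = 4^{−1} = 10 (mod 13), so α_err = 1·10 = 10 ≡ 10 = α_3. Error position i = 3.
  Consistency check: S_2/S_1 = 10·1 = 10 ≡ 10 = α_err ✓ (single-error assumption holds).
Step 4: error magnitude e = S_0/v_3 = S_0·∏_{j≠3}(α_3 − α_j) = 4·9 = 36 ≡ 10 (mod 13).
Step 5: correct position 3: c_3 = r_3 − e = 2 − 10 ≡ 5 (mod 13). Hence c = [8, 0, 5, 10, 1].
  Check: interpolating c through the α_i gives m(x) = 9 + 10·x (degree < 2) with m(α_i) = c_i for every i, so c is indeed a codeword.


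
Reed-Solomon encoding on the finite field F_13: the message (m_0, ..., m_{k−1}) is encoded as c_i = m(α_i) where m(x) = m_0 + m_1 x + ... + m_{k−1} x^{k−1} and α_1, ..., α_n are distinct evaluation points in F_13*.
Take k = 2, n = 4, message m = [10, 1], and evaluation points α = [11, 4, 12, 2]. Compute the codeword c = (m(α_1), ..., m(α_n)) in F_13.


c = [8, 1, 9, 12]

Message polynomial: m(x) = 10 + 1·x (mod 13).
For each evaluation point α_i, compute m(α_i) mod 13:
  α_1 = 11: Horner steps 1 → 8, so m(11) = 8.
  α_2 = 4: Horner steps 1 → 1, so m(4) = 1.
  α_3 = 12: Horner steps 1 → 9, so m(12) = 9.
  α_4 = 2: Horner steps 1 → 12, so m(2) = 12.
Codeword c = [8, 1, 9, 12] ∈ F_13^4.


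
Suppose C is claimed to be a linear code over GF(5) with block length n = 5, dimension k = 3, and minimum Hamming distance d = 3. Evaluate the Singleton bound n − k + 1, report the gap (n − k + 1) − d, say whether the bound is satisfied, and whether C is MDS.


Singleton RHS = n − k + 1 = 3, slack = 0, bound satisfied, MDS.

Singleton bound: d ≤ n − k + 1.
Here n = 5, k = 3, so n − k + 1 = 3.
Given d = 3, check d ≤ 3: YES.
Slack = (n − k + 1) − d = 0.
The code is MDS (slack = 0).
Description: the claimed parameters are [5, 3, 3]_5; such a code would be MDS (meets Singleton bound).


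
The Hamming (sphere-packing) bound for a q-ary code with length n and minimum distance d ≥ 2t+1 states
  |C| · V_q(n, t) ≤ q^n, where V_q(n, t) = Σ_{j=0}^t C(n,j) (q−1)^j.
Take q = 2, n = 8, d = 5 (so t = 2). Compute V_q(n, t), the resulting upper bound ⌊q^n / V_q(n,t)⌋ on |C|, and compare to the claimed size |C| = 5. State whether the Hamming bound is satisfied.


V_q(n, t) = 37, q^n = 256, Hamming bound = 6, |C| = 5 ≤ bound (satisfied).

Step 1: Compute V_q(n, t) = Σ_{j=0}^2 C(n, j) (q−1)^j.
  j = 0: C(8,0)·(1)^0 = 1·1 = 1.
  j = 1: C(8,1)·(1)^1 = 8·1 = 8.
  j = 2: C(8,2)·(1)^2 = 28·1 = 28.
  V_q(n, t) = 1 + 8 + 28 = 37.
Step 2: q^n = 2^8 = 256.
Step 3: Hamming bound ⌊q^n / V_q(n,t)⌋ = ⌊256/37⌋ = 6.
Step 4: Compare |C| = 5 to 6: satisfied.
The claimed |C| lies below the Hamming bound.


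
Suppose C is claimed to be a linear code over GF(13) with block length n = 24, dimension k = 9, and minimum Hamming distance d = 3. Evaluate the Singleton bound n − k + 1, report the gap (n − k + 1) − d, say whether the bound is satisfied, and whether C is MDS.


Singleton RHS = n − k + 1 = 16, slack = 13, bound satisfied, not MDS.

Singleton bound: d ≤ n − k + 1.
Here n = 24, k = 9, so n − k + 1 = 16.
Given d = 3, check d ≤ 16: YES.
Slack = (n − k + 1) − d = 13.
The code is NOT MDS (slack = 13 > 0).
Description: the claimed parameters are [24, 9, 3]_13; such a code would be non-MDS.


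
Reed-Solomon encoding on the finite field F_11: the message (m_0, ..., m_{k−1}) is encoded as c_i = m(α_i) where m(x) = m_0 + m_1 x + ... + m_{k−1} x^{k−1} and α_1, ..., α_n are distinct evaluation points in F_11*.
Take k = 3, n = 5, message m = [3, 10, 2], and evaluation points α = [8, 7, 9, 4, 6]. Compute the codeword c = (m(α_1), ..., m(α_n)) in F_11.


c = [2, 6, 2, 9, 3]

Message polynomial: m(x) = 3 + 10·x + 2·x^2 (mod 11).
For each evaluation point α_i, compute m(α_i) mod 11:
  α_1 = 8: Horner steps 2 → 4 → 2, so m(8) = 2.
  α_2 = 7: Horner steps 2 → 2 → 6, so m(7) = 6.
  α_3 = 9: Horner steps 2 → 6 → 2, so m(9) = 2.
  α_4 = 4: Horner steps 2 → 7 → 9, so m(4) = 9.
  α_5 = 6: Horner steps 2 → 0 → 3, so m(6) = 3.
Codeword c = [2, 6, 2, 9, 3] ∈ F_11^5.


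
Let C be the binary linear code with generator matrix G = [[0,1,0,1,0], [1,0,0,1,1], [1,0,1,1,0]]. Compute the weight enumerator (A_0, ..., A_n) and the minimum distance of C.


Weight distribution: A_0 = 1, A_2 = 2, A_3 = 4, A_4 = 1. Minimum distance d = 2.

Enumerate all 2^3 = 8 messages m ∈ F_2^3.
For each, compute codeword c = mG in F_2^5, then tally its weight.
  m = 000 → c = 00000, weight = 0.
  m = 100 → c = 01010, weight = 2.
  m = 010 → c = 10011, weight = 3.
  m = 110 → c = 11001, weight = 3.
  m = 001 → c = 10110, weight = 3.
  m = 101 → c = 11100, weight = 3.
  m = 011 → c = 00101, weight = 2.
  m = 111 → c = 01111, weight = 4.
Tally weights:
  weight 0: 1 codewords.
  weight 2: 2 codewords.
  weight 3: 4 codewords.
  weight 4: 1 codewords.
Minimum distance d = smallest w > 0 with A_w > 0 = 2.
Sanity: Σ A_w = 8 = 2^3 = 8 ✓.


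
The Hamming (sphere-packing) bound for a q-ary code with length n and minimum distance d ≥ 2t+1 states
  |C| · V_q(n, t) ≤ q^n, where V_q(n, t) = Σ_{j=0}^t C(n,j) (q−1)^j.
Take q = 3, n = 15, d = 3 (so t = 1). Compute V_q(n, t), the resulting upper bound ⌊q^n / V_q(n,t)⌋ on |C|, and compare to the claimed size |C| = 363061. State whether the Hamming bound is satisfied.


V_q(n, t) = 31, q^n = 14348907, Hamming bound = 462867, |C| = 363061 ≤ bound (satisfied).

Step 1: Compute V_q(n, t) = Σ_{j=0}^1 C(n, j) (q−1)^j.
  j = 0: C(15,0)·(2)^0 = 1·1 = 1.
  j = 1: C(15,1)·(2)^1 = 15·2 = 30.
  V_q(n, t) = 1 + 30 = 31.
Step 2: q^n = 3^15 = 14348907.
Step 3: Hamming bound ⌊q^n / V_q(n,t)⌋ = ⌊14348907/31⌋ = 462867.
Step 4: Compare |C| = 363061 to 462867: satisfied.
The claimed |C| lies below the Hamming bound.


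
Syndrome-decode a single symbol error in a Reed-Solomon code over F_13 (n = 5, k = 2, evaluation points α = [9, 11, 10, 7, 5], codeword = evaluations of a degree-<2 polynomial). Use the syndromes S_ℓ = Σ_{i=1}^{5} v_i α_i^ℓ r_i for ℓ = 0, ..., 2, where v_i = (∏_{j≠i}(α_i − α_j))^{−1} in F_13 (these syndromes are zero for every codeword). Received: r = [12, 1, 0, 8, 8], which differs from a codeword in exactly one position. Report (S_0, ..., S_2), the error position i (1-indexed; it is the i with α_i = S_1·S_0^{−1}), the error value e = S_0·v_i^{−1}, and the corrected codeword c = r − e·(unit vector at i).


S = (6, 3, 8), error at position 4, error magnitude e = 11, c = [12, 1, 0, 10, 8].

Step 1: column multipliers v_i = (∏_{j≠i}(α_i − α_j))^{−1} mod 13.
  i = 1 (α = 9): (9−11)(9−10)(9−7)(9−5) = (−2)·(−1)·2·4 = 16 ≡ 3, so v_1 = 3^{−1} = 9 (mod 13).
  i = 2 (α = 11): (11−9)(11−10)(11−7)(11−5) = 2·1·4·6 = 48 ≡ 9, so v_2 = 9^{−1} = 3 (mod 13).
  i = 3 (α = 10): (10−9)(10−11)(10−7)(10−5) = 1·(−1)·3·5 = −15 ≡ 11, so v_3 = 11^{−1} = 6 (mod 13).
  i = 4 (α = 7): (7−9)(7−11)(7−10)(7−5) = (−2)·(−4)·(−3)·2 = −48 ≡ 4, so v_4 = 4^{−1} = 10 (mod 13).
  i = 5 (α = 5): (5−9)(5−11)(5−10)(5−7) = (−4)·(−6)·(−5)·(−2) = 240 ≡ 6, so v_5 = 6^{−1} = 11 (mod 13).
  v = [9, 3, 6, 10, 11].
Step 2: syndromes of r = [12, 1, 0, 8, 8] (all sums mod 13).
  S_0 = Σ v_i r_i = 9·12 + 3·1 + 6·0 + 10·8 + 11·8 = 279 ≡ 6.
  S_1 = Σ v_i α_i r_i = 9·9·12 + 3·11·1 + 6·10·0 + 10·7·8 + 11·5·8 = 2005 ≡ 3.
  α_i^2 mod 13 = [3, 4, 9, 10, 12].
  S_2 = Σ v_i α_i^2 r_i = 9·3·12 + 3·4·1 + 6·9·0 + 10·10·8 + 11·12·8 = 2192 ≡ 8.
  S = (6, 3, 8) ≠ 0, so r is not a codeword (an error is present).
Step 3: locate the error. For a single error e at position i, S_ℓ = v_i·e·α_i^ℓ, so α_err = S_1/S_0.
  S_0^{−1} = 6^{−1} = 11 (mod 13), so α_err = 3·11 = 33 ≡ 7 = α_4. Error position i = 4.
  Consistency check: S_2/S_1 = 8·9 = 72 ≡ 7 = α_err ✓ (single-error assumption holds).
Step 4: error magnitude e = S_0/v_4 = S_0·∏_{j≠4}(α_4 − α_j) = 6·4 = 24 ≡ 11 (mod 13).
Step 5: correct position 4: c_4 = r_4 − e = 8 − 11 ≡ 10 (mod 13). Hence c = [12, 1, 0, 10, 8].
  Check: interpolating c through the α_i gives m(x) = 3 + 1·x (degree < 2) with m(α_i) = c_i for every i, so c is indeed a codeword.
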